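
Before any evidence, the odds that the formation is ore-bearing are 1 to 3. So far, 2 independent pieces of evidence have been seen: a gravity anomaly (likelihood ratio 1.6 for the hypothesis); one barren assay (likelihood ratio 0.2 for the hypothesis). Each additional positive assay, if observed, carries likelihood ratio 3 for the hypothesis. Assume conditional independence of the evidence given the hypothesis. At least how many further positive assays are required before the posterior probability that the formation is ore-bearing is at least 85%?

Prior odds = 1/3.
Combined Bayes factor of the evidence already in hand = 1.6 × 0.2 = 0.32.
Odds after that evidence = (1/3) × 0.32 = 8/75.
Target odds = 0.85/0.15 = 17/3.
Need 3ⁿ ≥ 17/3 ÷ (8/75) = 53.125.
3³ = 27 falls short of 53.125 but 3⁴ = 81 reaches it, so n = 4.

4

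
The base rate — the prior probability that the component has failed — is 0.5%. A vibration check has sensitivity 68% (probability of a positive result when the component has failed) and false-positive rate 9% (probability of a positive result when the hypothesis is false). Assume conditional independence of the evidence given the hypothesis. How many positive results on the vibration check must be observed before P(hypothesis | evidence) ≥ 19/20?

5

Prior odds = 0.005/0.995 = 1/199.
Likelihood ratio of a positive result = 0.68/0.09 = 68/9.
Target odds: 0.95 ÷ 0.05 = 19.
Require (68/9)ⁿ ≥ 19 ÷ (1/199) = 3781.
(68/9)⁴ = 21381376/6561 falls short of 3781 but (68/9)⁵ ≈24622.5 reaches it, so n = 5.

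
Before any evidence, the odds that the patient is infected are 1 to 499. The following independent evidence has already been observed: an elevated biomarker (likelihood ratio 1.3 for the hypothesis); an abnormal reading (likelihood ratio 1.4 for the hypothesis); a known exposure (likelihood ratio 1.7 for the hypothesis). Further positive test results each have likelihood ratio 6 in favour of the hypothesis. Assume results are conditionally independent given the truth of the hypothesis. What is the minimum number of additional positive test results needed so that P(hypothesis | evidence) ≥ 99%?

Prior odds = 1/499.
Combined Bayes factor of the evidence already in hand = 1.3 × 1.4 × 1.7 = 3.094.
Odds after that evidence = (1/499) × 3.094 = 1547/249500.
Target odds = 0.99/0.01 = 99.
Need 6ⁿ ≥ 99 ÷ (1547/249500) = 24700500/1547.
6⁵ = 7776 falls short of 24700500/1547 but 6⁶ = 46656 reaches it, so n = 6.

6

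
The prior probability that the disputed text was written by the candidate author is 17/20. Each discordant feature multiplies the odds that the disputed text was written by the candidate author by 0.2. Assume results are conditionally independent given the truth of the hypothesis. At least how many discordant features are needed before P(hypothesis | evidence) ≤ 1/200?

Prior odds = 0.85/0.15 = 17/3.
Likelihood ratio per discordant feature = 0.2.
Target odds: 0.005 ÷ 0.995 = 1/199.
Require 0.2ⁿ ≤ 1/199 ÷ (17/3) = 3/3383.
0.2⁴ = 0.0016 is still above 3/3383 but 0.2⁵ = 0.00032 is at or below it, so n = 5.

5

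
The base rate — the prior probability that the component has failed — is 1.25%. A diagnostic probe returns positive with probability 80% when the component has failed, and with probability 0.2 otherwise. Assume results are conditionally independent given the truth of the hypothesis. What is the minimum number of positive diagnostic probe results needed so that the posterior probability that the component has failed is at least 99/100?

7

Prior odds: 0.0125 ÷ 0.9875 = 1/79.
Likelihood ratio of a positive result = 0.8/0.2 = 4.
Target posterior odds = 0.99/0.01 = 99.
Require 4ⁿ ≥ 99 ÷ (1/79) = 7821.
4⁶ = 4096 falls short of 7821 but 4⁷ = 16384 reaches it, so n = 7.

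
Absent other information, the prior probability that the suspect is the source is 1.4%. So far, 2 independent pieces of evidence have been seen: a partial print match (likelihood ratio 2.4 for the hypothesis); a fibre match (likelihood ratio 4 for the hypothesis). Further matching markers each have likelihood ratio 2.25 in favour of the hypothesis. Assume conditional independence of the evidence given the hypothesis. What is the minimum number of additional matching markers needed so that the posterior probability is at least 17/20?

Prior odds = 0.014/0.986 = 7/493.
Combined Bayes factor of the evidence already in hand = 2.4 × 4 = 9.6.
Odds after that evidence = (7/493) × 9.6 = 336/2465.
Target odds = 0.85/0.15 = 17/3.
Need 2.25ⁿ ≥ 17/3 ÷ (336/2465) = 41905/1008.
2.25⁴ = 25.62890625 falls short of 41905/1008 but 2.25⁵ = 59049/1024 reaches it, so n = 5.

5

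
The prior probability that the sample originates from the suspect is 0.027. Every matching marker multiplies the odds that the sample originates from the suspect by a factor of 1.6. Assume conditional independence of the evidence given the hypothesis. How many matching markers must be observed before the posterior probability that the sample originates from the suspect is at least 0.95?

14

Prior odds = 0.027/0.973 = 27/973.
Likelihood ratio per matching marker = 1.6.
Target posterior odds = 0.95/0.05 = 19.
Need (27/973) × 1.6ⁿ ≥ 19, i.e. 1.6ⁿ ≥ 18487/27.
1.6¹³ ≈450.36 falls short of 18487/27 but 1.6¹⁴ ≈720.576 reaches it, so n = 14.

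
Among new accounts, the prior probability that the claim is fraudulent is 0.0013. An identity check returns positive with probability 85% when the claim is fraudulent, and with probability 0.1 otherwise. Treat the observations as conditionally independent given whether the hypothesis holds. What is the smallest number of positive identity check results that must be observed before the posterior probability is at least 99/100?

Prior odds = 0.0013/0.9987 = 13/9987.
Likelihood ratio of a positive result = 0.85/0.1 = 8.5.
Target posterior odds = 0.99/0.01 = 99.
Need (13/9987) × 8.5ⁿ ≥ 99, i.e. 8.5ⁿ ≥ 988713/13.
8.5⁵ = 44370.53125 falls short of 988713/13 but 8.5⁶ = 24137569/64 reaches it, so n = 6.

6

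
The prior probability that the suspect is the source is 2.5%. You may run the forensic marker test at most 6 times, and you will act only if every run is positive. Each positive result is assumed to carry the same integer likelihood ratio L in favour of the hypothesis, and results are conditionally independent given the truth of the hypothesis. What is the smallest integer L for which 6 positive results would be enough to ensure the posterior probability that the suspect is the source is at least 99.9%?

6

Prior odds = 0.025/0.975 = 1/39.
Target odds = 0.999/0.001 = 999.
Need L⁶ ≥ 999 ÷ (1/39) = 38961.
5⁶ = 15625 < 38961 ≤ 46656 = 6⁶, so L = 6.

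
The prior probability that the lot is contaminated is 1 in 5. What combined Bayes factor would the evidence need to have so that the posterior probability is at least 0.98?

Prior odds = 0.2/0.8 = 0.25.
Target odds = 0.98/0.02 = 49.
Required Bayes factor = 49 ÷ 0.25 = 196.

196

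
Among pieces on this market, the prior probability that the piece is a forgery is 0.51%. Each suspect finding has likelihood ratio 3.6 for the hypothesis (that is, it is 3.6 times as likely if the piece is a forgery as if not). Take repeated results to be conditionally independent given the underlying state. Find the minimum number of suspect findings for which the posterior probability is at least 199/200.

Prior odds = 0.0051/0.9949 = 51/9949.
Likelihood ratio per suspect finding = 3.6.
Target odds: 0.995 ÷ 0.005 = 199.
Need (51/9949) × 3.6ⁿ ≥ 199, i.e. 3.6ⁿ ≥ 1979851/51.
3.6⁸ ≈28211.1 falls short of 1979851/51 but 3.6⁹ ≈101560 reaches it, so n = 9.

9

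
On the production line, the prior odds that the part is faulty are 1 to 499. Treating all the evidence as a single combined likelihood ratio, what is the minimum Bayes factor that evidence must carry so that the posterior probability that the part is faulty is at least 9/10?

4491

Prior odds = 1/499.
Target odds = 0.9/0.1 = 9.
Required Bayes factor = 9 ÷ (1/499) = 4491.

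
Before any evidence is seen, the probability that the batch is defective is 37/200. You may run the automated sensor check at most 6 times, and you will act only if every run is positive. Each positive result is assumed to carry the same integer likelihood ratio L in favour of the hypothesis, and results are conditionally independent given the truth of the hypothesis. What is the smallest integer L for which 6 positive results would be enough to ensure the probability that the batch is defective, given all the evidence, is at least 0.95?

3

Prior odds = 0.185/0.815 = 37/163.
Target odds = 0.95/0.05 = 19.
Need L⁶ ≥ 19 ÷ (37/163) = 3097/37.
2⁶ = 64 < 3097/37 ≤ 729 = 3⁶, so L = 3.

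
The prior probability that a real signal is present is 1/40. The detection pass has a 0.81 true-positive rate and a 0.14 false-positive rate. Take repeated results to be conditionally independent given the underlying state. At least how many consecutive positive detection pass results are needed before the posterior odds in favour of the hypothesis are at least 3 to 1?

3

Prior odds: 0.025 ÷ 0.975 = 1/39.
Likelihood ratio of a positive result = 0.81/0.14 = 81/14.
Target odds = 3.
Require (81/14)ⁿ ≥ 3 ÷ (1/39) = 117.
(81/14)² = 6561/196 falls short of 117 but (81/14)³ = 531441/2744 reaches it, so n = 3.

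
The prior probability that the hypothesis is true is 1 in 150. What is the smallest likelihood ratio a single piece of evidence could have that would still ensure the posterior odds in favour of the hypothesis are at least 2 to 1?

Prior odds = (1/150)/(149/150) = 1/149.
Target odds = 2.
Required Bayes factor = 2 ÷ (1/149) = 298.

298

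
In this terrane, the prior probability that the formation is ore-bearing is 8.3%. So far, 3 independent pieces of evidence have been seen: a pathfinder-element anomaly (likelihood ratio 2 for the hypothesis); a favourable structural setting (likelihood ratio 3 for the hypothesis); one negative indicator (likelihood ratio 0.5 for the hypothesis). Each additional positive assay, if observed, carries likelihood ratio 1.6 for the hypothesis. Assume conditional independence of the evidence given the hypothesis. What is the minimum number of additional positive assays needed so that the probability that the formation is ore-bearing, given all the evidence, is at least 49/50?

Prior odds = 0.083/0.917 = 83/917.
Combined Bayes factor of the evidence already in hand = 2 × 3 × 0.5 = 3.
Odds after that evidence = (83/917) × 3 = 249/917.
Target odds = 0.98/0.02 = 49.
Need 1.6ⁿ ≥ 49 ÷ (249/917) = 44933/249.
1.6¹¹ ≈175.922 falls short of 44933/249 but 1.6¹² ≈281.475 reaches it, so n = 12.

12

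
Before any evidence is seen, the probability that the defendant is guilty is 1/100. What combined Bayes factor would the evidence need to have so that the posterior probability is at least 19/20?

1881

Prior odds = 0.01/0.99 = 1/99.
Target odds = 0.95/0.05 = 19.
Required Bayes factor = 19 ÷ (1/99) = 1881.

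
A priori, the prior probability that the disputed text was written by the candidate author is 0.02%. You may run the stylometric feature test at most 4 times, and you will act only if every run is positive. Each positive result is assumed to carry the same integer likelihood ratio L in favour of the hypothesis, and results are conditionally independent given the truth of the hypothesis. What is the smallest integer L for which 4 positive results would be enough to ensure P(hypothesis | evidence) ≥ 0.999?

Prior odds = 0.0002/0.9998 = 1/4999.
Target odds = 0.999/0.001 = 999.
Need L⁴ ≥ 999 ÷ (1/4999) = 4994001.
47⁴ = 4879681 < 4994001 ≤ 5308416 = 48⁴, so L = 48.

48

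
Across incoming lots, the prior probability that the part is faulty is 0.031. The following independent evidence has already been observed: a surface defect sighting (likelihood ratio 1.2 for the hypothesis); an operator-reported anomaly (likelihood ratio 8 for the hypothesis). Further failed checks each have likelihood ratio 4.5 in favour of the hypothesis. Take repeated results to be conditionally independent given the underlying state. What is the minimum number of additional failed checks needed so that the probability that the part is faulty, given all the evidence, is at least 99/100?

4

Prior odds = 0.031/0.969 = 31/969.
Combined Bayes factor of the evidence already in hand = 1.2 × 8 = 9.6.
Odds after that evidence = (31/969) × 9.6 = 496/1615.
Target odds = 0.99/0.01 = 99.
Need 4.5ⁿ ≥ 99 ÷ (496/1615) = 159885/496.
4.5³ = 91.125 falls short of 159885/496 but 4.5⁴ = 410.0625 reaches it, so n = 4.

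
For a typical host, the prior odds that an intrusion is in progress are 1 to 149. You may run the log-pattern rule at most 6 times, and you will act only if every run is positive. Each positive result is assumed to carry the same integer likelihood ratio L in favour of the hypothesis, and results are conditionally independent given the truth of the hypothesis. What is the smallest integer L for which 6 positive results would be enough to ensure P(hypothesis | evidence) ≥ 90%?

4

Prior odds = 1/149.
Target odds = 0.9/0.1 = 9.
Need L⁶ ≥ 9 ÷ (1/149) = 1341.
3⁶ = 729 < 1341 ≤ 4096 = 4⁶, so L = 4.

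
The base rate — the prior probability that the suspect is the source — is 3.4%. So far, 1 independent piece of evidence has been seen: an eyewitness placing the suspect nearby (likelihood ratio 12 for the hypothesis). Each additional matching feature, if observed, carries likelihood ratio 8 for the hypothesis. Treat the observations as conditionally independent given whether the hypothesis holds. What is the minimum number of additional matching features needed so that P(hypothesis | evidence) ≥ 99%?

3

Prior odds = 0.034/0.966 = 17/483.
Bayes factor of the evidence already in hand = 12.
Odds after that evidence = (17/483) × 12 = 68/161.
Target odds = 0.99/0.01 = 99.
Need 8ⁿ ≥ 99 ÷ (68/161) = 15939/68.
8² = 64 falls short of 15939/68 but 8³ = 512 reaches it, so n = 3.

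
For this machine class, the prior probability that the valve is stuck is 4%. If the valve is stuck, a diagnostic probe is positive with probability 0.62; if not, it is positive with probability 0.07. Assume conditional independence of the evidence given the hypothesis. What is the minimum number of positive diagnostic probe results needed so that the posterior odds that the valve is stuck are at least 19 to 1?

3

Prior odds: 0.04 ÷ 0.96 = 1/24.
Likelihood ratio of a positive = 0.62/0.07 = 62/7.
Target odds = 19.
Require (62/7)ⁿ ≥ 19 ÷ (1/24) = 456.
(62/7)² = 3844/49 falls short of 456 but (62/7)³ = 238328/343 reaches it, so n = 3.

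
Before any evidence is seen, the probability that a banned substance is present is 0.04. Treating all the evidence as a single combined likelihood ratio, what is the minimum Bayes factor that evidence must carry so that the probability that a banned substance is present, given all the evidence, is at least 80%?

96

Prior odds = 0.04/0.96 = 1/24.
Target odds = 0.8/0.2 = 4.
Required Bayes factor = 4 ÷ (1/24) = 96.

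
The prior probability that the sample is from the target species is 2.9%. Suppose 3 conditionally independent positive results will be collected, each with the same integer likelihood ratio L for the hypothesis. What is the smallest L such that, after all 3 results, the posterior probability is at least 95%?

9

Prior odds = 0.029/0.971 = 29/971.
Target odds = 0.95/0.05 = 19.
Need L³ ≥ 19 ÷ (29/971) = 18449/29.
8³ = 512 < 18449/29 ≤ 729 = 9³, so L = 9.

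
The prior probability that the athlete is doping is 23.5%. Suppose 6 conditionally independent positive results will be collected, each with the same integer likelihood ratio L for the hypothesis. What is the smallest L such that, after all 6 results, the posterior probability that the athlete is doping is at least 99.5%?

3

Prior odds = 0.235/0.765 = 47/153.
Target odds = 0.995/0.005 = 199.
Need L⁶ ≥ 199 ÷ (47/153) = 30447/47.
2⁶ = 64 < 30447/47 ≤ 729 = 3⁶, so L = 3.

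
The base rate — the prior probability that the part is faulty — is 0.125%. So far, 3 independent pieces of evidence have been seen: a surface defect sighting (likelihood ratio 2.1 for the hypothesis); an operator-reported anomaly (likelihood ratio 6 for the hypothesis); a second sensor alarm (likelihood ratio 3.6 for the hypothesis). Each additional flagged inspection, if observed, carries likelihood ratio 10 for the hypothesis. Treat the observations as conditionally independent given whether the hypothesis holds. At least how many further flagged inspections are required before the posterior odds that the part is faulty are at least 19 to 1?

3

Prior odds = 0.00125/0.99875 = 1/799.
Combined Bayes factor of the evidence already in hand = 2.1 × 6 × 3.6 = 45.36.
Odds after that evidence = (1/799) × 45.36 = 1134/19975.
Target odds = 19.
Need 10ⁿ ≥ 19 ÷ (1134/19975) = 379525/1134.
10² = 100 falls short of 379525/1134 but 10³ = 1000 reaches it, so n = 3.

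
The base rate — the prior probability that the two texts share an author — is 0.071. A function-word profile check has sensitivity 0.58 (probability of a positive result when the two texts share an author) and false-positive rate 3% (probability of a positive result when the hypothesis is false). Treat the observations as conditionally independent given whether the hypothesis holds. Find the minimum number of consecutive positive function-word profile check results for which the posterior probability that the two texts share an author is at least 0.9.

2

Prior odds = 0.071/0.929 = 71/929.
Likelihood ratio of a positive result = 0.58/0.03 = 58/3.
Target posterior odds = 0.9/0.1 = 9.
Require (58/3)ⁿ ≥ 9 ÷ (71/929) = 8361/71.
(58/3)¹ = 58/3 falls short of 8361/71 but (58/3)² = 3364/9 reaches it, so n = 2.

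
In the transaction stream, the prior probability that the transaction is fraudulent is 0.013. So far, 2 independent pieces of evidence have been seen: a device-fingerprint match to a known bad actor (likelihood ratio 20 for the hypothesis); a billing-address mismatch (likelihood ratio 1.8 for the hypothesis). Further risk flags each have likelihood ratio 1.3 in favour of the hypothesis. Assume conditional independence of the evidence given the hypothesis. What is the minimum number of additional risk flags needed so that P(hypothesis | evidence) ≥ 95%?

15

Prior odds = 0.013/0.987 = 13/987.
Combined Bayes factor of the evidence already in hand = 20 × 1.8 = 36.
Odds after that evidence = (13/987) × 36 = 156/329.
Target odds = 0.95/0.05 = 19.
Need 1.3ⁿ ≥ 19 ÷ (156/329) = 6251/156.
1.3¹⁴ ≈39.3738 falls short of 6251/156 but 1.3¹⁵ ≈51.1859 reaches it, so n = 15.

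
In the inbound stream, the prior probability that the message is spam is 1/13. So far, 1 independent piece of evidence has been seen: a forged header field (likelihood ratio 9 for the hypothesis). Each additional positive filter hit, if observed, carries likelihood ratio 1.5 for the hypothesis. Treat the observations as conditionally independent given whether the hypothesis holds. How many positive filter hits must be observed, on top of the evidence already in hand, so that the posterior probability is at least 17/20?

5

Prior odds = (1/13)/(12/13) = 1/12.
Bayes factor of the evidence already in hand = 9.
Odds after that evidence = (1/12) × 9 = 0.75.
Target odds = 0.85/0.15 = 17/3.
Need 1.5ⁿ ≥ 17/3 ÷ 0.75 = 68/9.
1.5⁴ = 5.0625 falls short of 68/9 but 1.5⁵ = 7.59375 reaches it, so n = 5.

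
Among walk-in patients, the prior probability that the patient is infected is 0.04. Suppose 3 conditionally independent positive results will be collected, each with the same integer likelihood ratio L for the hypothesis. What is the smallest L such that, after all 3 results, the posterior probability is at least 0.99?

14

Prior odds = 0.04/0.96 = 1/24.
Target odds = 0.99/0.01 = 99.
Need L³ ≥ 99 ÷ (1/24) = 2376.
13³ = 2197 < 2376 ≤ 2744 = 14³, so L = 14.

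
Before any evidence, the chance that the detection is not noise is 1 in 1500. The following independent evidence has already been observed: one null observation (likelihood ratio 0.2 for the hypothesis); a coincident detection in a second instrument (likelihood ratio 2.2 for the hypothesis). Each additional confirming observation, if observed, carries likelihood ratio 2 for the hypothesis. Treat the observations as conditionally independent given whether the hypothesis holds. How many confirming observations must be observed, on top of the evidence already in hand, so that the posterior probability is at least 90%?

Prior odds = (1/1500)/(1499/1500) = 1/1499.
Combined Bayes factor of the evidence already in hand = 0.2 × 2.2 = 0.44.
Odds after that evidence = (1/1499) × 0.44 = 11/37475.
Target odds = 0.9/0.1 = 9.
Need 2ⁿ ≥ 9 ÷ (11/37475) = 337275/11.
2¹⁴ = 16384 falls short of 337275/11 but 2¹⁵ = 32768 reaches it, so n = 15.

15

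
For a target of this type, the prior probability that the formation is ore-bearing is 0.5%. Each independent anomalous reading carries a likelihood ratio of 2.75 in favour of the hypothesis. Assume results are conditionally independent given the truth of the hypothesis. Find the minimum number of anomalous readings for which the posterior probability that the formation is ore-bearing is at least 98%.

10

Prior odds: 0.005 ÷ 0.995 = 1/199.
Likelihood ratio per anomalous reading = 2.75.
Target odds: 0.98 ÷ 0.02 = 49.
Need (1/199) × 2.75ⁿ ≥ 49, i.e. 2.75ⁿ ≥ 9751.
2.75⁹ ≈8994.86 falls short of 9751 but 2.75¹⁰ ≈24735.9 reaches it, so n = 10.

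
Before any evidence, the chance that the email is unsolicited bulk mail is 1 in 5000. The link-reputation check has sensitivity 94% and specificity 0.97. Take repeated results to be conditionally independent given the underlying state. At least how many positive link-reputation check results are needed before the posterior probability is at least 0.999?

Prior odds: 0.0002 ÷ 0.9998 = 1/4999.
False-positive rate = 1 − 0.97 = 0.03; likelihood ratio of a positive = 0.94/0.03 = 94/3.
Target posterior odds = 0.999/0.001 = 999.
Need (1/4999) × (94/3)ⁿ ≥ 999, i.e. (94/3)ⁿ ≥ 4994001.
(94/3)⁴ = 78074896/81 falls short of 4994001 but (94/3)⁵ ≈3.02018e+07 reaches it, so n = 5.

5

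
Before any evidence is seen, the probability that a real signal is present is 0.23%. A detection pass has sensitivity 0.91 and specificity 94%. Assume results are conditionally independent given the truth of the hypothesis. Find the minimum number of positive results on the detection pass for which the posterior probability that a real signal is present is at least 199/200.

5

Prior odds = 0.0023/0.9977 = 23/9977.
False-positive rate = 1 − 0.94 = 0.06; likelihood ratio of a positive = 0.91/0.06 = 91/6.
Target posterior odds = 0.995/0.005 = 199.
Require (91/6)ⁿ ≥ 199 ÷ (23/9977) = 1985423/23.
(91/6)⁴ = 68574961/1296 falls short of 1985423/23 but (91/6)⁵ ≈802510 reaches it, so n = 5.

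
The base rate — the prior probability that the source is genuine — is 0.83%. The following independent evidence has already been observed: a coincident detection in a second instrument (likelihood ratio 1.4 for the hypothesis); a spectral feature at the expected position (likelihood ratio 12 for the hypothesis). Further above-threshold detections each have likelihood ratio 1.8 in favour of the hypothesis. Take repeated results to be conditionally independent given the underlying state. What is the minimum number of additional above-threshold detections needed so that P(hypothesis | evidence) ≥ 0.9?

8

Prior odds = 0.0083/0.9917 = 83/9917.
Combined Bayes factor of the evidence already in hand = 1.4 × 12 = 16.8.
Odds after that evidence = (83/9917) × 16.8 = 6972/49585.
Target odds = 0.9/0.1 = 9.
Need 1.8ⁿ ≥ 9 ÷ (6972/49585) = 148755/2324.
1.8⁷ = 4782969/78125 falls short of 148755/2324 but 1.8⁸ = 43046721/390625 reaches it, so n = 8.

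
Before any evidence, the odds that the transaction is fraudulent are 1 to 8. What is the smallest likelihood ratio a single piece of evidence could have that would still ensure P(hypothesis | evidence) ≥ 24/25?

192

Prior odds = 0.125.
Target odds = 0.96/0.04 = 24.
Required Bayes factor = 24 ÷ 0.125 = 192.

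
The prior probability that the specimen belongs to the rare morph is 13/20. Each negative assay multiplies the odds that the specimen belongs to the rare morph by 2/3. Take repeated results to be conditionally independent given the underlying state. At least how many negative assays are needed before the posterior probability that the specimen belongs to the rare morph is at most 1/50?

Prior odds = 0.65/0.35 = 13/7.
Likelihood ratio per negative assay = 2/3.
Target posterior odds = 0.02/0.98 = 1/49.
Require (2/3)ⁿ ≤ 1/49 ÷ (13/7) = 1/91.
(2/3)¹¹ = 2048/177147 is still above 1/91 but (2/3)¹² = 4096/531441 is at or below it, so n = 12.

12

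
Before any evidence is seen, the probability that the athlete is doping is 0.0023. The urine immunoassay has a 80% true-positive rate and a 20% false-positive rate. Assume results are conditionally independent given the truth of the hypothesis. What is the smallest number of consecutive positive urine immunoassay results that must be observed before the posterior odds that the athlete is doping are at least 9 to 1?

6

Prior odds = 0.0023/0.9977 = 23/9977.
Likelihood ratio of a positive result = 0.8/0.2 = 4.
Target odds = 9.
Require 4ⁿ ≥ 9 ÷ (23/9977) = 89793/23.
4⁵ = 1024 falls short of 89793/23 but 4⁶ = 4096 reaches it, so n = 6.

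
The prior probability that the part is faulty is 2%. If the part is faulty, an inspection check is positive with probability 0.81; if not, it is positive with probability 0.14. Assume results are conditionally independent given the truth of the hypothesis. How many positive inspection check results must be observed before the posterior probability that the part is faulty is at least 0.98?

5

Prior odds: 0.02 ÷ 0.98 = 1/49.
Likelihood ratio of a positive = 0.81/0.14 = 81/14.
Target posterior odds = 0.98/0.02 = 49.
Need (1/49) × (81/14)ⁿ ≥ 49, i.e. (81/14)ⁿ ≥ 2401.
(81/14)⁴ = 43046721/38416 falls short of 2401 but (81/14)⁵ ≈6483.13 reaches it, so n = 5.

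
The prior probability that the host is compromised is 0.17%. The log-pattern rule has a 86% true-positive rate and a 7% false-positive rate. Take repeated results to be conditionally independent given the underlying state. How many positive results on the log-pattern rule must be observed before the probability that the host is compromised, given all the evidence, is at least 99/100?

Prior odds = 0.0017/0.9983 = 17/9983.
Likelihood ratio of a positive result = 0.86/0.07 = 86/7.
Target posterior odds = 0.99/0.01 = 99.
Need (17/9983) × (86/7)ⁿ ≥ 99, i.e. (86/7)ⁿ ≥ 988317/17.
(86/7)⁴ = 54700816/2401 falls short of 988317/17 but (86/7)⁵ ≈279899 reaches it, so n = 5.

5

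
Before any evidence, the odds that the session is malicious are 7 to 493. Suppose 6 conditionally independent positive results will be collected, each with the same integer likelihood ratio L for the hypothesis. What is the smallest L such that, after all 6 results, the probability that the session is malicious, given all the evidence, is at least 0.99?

Prior odds = 7/493.
Target odds = 0.99/0.01 = 99.
Need L⁶ ≥ 99 ÷ (7/493) = 48807/7.
4⁶ = 4096 < 48807/7 ≤ 15625 = 5⁶, so L = 5.

5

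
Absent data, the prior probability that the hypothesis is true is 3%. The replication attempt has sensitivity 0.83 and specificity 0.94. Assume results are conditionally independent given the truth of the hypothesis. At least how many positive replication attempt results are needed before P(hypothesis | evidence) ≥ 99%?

Prior odds = 0.03/0.97 = 3/97.
False-positive rate = 1 − 0.94 = 0.06; likelihood ratio of a positive = 0.83/0.06 = 83/6.
Target odds: 0.99 ÷ 0.01 = 99.
Require (83/6)ⁿ ≥ 99 ÷ (3/97) = 3201.
(83/6)³ = 571787/216 falls short of 3201 but (83/6)⁴ = 47458321/1296 reaches it, so n = 4.

4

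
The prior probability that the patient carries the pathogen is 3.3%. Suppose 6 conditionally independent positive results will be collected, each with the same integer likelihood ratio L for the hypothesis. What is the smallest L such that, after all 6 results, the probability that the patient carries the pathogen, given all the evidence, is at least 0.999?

Prior odds = 0.033/0.967 = 33/967.
Target odds = 0.999/0.001 = 999.
Need L⁶ ≥ 999 ÷ (33/967) = 322011/11.
5⁶ = 15625 < 322011/11 ≤ 46656 = 6⁶, so L = 6.

6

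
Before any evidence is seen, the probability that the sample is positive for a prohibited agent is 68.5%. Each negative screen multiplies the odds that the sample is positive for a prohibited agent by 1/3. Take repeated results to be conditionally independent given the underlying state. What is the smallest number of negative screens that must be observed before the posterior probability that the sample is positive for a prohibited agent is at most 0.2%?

Prior odds: 0.685 ÷ 0.315 = 137/63.
Likelihood ratio per negative screen = 1/3.
Target odds: 0.002 ÷ 0.998 = 1/499.
Require (1/3)ⁿ ≤ 1/499 ÷ (137/63) = 63/68363.
(1/3)⁶ = 1/729 is still above 63/68363 but (1/3)⁷ = 1/2187 is at or below it, so n = 7.

7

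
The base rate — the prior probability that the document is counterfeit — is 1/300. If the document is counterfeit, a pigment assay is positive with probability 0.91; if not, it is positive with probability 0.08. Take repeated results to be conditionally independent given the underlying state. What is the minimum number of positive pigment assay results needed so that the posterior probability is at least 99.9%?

Prior odds = (1/300)/(299/300) = 1/299.
Likelihood ratio of a positive = 0.91/0.08 = 11.375.
Target odds: 0.999 ÷ 0.001 = 999.
Need (1/299) × 11.375ⁿ ≥ 999, i.e. 11.375ⁿ ≥ 298701.
11.375⁵ ≈190439 falls short of 298701 but 11.375⁶ ≈2.16625e+06 reaches it, so n = 6.

6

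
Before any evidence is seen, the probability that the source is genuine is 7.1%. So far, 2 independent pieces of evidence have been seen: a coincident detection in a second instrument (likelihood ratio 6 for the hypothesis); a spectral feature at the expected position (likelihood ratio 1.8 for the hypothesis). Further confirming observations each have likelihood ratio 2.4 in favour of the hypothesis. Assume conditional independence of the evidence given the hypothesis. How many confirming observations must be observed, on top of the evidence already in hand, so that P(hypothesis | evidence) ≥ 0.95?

Prior odds = 0.071/0.929 = 71/929.
Combined Bayes factor of the evidence already in hand = 6 × 1.8 = 10.8.
Odds after that evidence = (71/929) × 10.8 = 3834/4645.
Target odds = 0.95/0.05 = 19.
Need 2.4ⁿ ≥ 19 ÷ (3834/4645) = 88255/3834.
2.4³ = 13.824 falls short of 88255/3834 but 2.4⁴ = 33.1776 reaches it, so n = 4.

4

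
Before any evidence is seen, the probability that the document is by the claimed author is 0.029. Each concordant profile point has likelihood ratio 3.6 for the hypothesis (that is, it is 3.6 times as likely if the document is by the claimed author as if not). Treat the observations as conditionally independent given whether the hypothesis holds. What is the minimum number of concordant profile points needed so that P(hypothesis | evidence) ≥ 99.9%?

Prior odds = 0.029/0.971 = 29/971.
Likelihood ratio per concordant profile point = 3.6.
Target posterior odds = 0.999/0.001 = 999.
Require 3.6ⁿ ≥ 999 ÷ (29/971) = 970029/29.
3.6⁸ ≈28211.1 falls short of 970029/29 but 3.6⁹ ≈101560 reaches it, so n = 9.

9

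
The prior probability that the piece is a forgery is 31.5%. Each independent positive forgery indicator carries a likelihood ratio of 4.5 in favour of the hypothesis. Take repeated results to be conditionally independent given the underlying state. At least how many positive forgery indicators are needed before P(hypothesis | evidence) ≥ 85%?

2

Prior odds: 0.315 ÷ 0.685 = 63/137.
Likelihood ratio per positive forgery indicator = 4.5.
Target posterior odds = 0.85/0.15 = 17/3.
Need (63/137) × 4.5ⁿ ≥ 17/3, i.e. 4.5ⁿ ≥ 2329/189.
4.5¹ = 4.5 falls short of 2329/189 but 4.5² = 20.25 reaches it, so n = 2.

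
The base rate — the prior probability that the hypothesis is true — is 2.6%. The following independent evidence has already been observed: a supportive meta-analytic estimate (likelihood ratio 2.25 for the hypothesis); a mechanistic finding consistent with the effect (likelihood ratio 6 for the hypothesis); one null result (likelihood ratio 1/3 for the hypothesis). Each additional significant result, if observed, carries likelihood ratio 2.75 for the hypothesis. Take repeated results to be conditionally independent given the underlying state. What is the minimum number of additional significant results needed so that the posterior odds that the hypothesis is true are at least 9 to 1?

5

Prior odds = 0.026/0.974 = 13/487.
Combined Bayes factor of the evidence already in hand = 2.25 × 6 × (1/3) = 4.5.
Odds after that evidence = (13/487) × 4.5 = 117/974.
Target odds = 9.
Need 2.75ⁿ ≥ 9 ÷ (117/974) = 974/13.
2.75⁴ = 57.19140625 falls short of 974/13 but 2.75⁵ = 161051/1024 reaches it, so n = 5.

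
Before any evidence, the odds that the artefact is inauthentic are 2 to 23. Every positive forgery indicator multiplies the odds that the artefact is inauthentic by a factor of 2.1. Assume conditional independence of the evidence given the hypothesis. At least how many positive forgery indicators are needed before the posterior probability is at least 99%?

10

Prior odds = 2/23.
Likelihood ratio per positive forgery indicator = 2.1.
Target odds: 0.99 ÷ 0.01 = 99.
Need (2/23) × 2.1ⁿ ≥ 99, i.e. 2.1ⁿ ≥ 1138.5.
2.1⁹ ≈794.28 falls short of 1138.5 but 2.1¹⁰ ≈1667.99 reaches it, so n = 10.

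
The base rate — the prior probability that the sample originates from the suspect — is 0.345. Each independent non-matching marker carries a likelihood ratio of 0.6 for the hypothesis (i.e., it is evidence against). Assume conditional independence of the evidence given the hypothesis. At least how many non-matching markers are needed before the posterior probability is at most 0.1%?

13

Prior odds = 0.345/0.655 = 69/131.
Likelihood ratio per non-matching marker = 0.6.
Target posterior odds = 0.001/0.999 = 1/999.
Require 0.6ⁿ ≤ 1/999 ÷ (69/131) = 131/68931.
0.6¹² = 531441/244140625 is still above 131/68931 but 0.6¹³ ≈0.00130607 is at or below it, so n = 13.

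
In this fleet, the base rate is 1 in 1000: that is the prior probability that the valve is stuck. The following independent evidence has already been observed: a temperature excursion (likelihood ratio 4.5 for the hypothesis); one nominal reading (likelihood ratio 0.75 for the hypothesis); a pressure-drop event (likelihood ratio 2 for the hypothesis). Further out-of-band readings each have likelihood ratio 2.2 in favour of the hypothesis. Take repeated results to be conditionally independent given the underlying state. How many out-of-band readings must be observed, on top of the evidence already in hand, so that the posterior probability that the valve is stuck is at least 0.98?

Prior odds = 0.001/0.999 = 1/999.
Combined Bayes factor of the evidence already in hand = 4.5 × 0.75 × 2 = 6.75.
Odds after that evidence = (1/999) × 6.75 = 1/148.
Target odds = 0.98/0.02 = 49.
Need 2.2ⁿ ≥ 49 ÷ (1/148) = 7252.
2.2¹¹ ≈5843.18 falls short of 7252 but 2.2¹² ≈12855 reaches it, so n = 12.

12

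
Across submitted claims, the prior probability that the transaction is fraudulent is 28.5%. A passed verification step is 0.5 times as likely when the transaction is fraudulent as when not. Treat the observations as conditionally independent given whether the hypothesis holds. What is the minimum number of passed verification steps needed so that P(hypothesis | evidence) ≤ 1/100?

Prior odds = 0.285/0.715 = 57/143.
Likelihood ratio per passed verification step = 0.5.
Target odds: 0.01 ÷ 0.99 = 1/99.
Require 0.5ⁿ ≤ 1/99 ÷ (57/143) = 13/513.
0.5⁵ = 0.03125 is still above 13/513 but 0.5⁶ = 0.015625 is at or below it, so n = 6.

6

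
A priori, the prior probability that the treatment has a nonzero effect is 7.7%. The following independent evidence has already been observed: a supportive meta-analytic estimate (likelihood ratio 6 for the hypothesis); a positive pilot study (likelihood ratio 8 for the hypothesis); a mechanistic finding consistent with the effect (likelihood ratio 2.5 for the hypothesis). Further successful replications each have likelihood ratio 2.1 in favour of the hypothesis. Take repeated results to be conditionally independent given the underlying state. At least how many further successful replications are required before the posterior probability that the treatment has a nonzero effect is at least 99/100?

Prior odds = 0.077/0.923 = 77/923.
Combined Bayes factor of the evidence already in hand = 6 × 8 × 2.5 = 120.
Odds after that evidence = (77/923) × 120 = 9240/923.
Target odds = 0.99/0.01 = 99.
Need 2.1ⁿ ≥ 99 ÷ (9240/923) = 2769/280.
2.1³ = 9.261 falls short of 2769/280 but 2.1⁴ = 19.4481 reaches it, so n = 4.

4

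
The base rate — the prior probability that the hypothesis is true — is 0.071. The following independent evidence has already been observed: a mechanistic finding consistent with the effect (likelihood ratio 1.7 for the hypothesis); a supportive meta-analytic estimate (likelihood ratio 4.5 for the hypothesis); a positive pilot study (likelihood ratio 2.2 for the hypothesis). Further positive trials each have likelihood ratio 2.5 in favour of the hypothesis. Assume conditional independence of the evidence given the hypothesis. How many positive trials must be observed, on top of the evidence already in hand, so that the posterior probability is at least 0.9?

Prior odds = 0.071/0.929 = 71/929.
Combined Bayes factor of the evidence already in hand = 1.7 × 4.5 × 2.2 = 16.83.
Odds after that evidence = (71/929) × 16.83 = 119493/92900.
Target odds = 0.9/0.1 = 9.
Need 2.5ⁿ ≥ 9 ÷ (119493/92900) = 92900/13277.
2.5² = 6.25 falls short of 92900/13277 but 2.5³ = 15.625 reaches it, so n = 3.

3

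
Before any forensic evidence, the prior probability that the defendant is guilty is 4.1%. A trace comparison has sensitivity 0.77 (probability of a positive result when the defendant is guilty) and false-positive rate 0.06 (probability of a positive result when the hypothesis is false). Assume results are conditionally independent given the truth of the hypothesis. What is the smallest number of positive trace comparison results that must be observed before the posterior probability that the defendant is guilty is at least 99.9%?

Prior odds = 0.041/0.959 = 41/959.
Likelihood ratio of a positive result = 0.77/0.06 = 77/6.
Target odds: 0.999 ÷ 0.001 = 999.
Need (41/959) × (77/6)ⁿ ≥ 999, i.e. (77/6)ⁿ ≥ 958041/41.
(77/6)³ = 456533/216 falls short of 958041/41 but (77/6)⁴ = 35153041/1296 reaches it, so n = 4.

4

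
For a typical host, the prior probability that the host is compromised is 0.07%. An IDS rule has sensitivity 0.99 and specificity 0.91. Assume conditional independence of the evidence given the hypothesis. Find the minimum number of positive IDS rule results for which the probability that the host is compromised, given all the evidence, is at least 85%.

4

Prior odds: 0.0007 ÷ 0.9993 = 7/9993.
False-positive rate = 1 − 0.91 = 0.09; likelihood ratio of a positive = 0.99/0.09 = 11.
Target posterior odds = 0.85/0.15 = 17/3.
Require 11ⁿ ≥ 17/3 ÷ (7/9993) = 56627/7.
11³ = 1331 falls short of 56627/7 but 11⁴ = 14641 reaches it, so n = 4.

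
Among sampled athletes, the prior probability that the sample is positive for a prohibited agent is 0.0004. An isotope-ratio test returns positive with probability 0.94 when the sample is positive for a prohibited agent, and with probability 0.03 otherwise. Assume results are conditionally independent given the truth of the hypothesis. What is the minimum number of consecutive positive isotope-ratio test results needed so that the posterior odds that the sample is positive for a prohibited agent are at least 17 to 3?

Prior odds: 0.0004 ÷ 0.9996 = 1/2499.
Likelihood ratio of a positive result = 0.94/0.03 = 94/3.
Target odds = 17/3.
Need (1/2499) × (94/3)ⁿ ≥ 17/3, i.e. (94/3)ⁿ ≥ 14161.
(94/3)² = 8836/9 falls short of 14161 but (94/3)³ = 830584/27 reaches it, so n = 3.

3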